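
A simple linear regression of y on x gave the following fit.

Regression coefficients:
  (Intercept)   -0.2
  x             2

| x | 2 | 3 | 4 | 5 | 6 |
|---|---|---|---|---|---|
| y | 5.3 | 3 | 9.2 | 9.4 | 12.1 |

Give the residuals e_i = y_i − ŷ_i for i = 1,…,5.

1.5, -2.8, 1.4, -0.4, 0.3

x=2: ŷ = -0.2 + 2·2 = 3.8; e = 5.3 − 3.8 = 1.5
x=3: ŷ = -0.2 + 2·3 = 5.8; e = 3 − 5.8 = -2.8
x=4: ŷ = -0.2 + 2·4 = 7.8; e = 9.2 − 7.8 = 1.4
x=5: ŷ = -0.2 + 2·5 = 9.8; e = 9.4 − 9.8 = -0.4
x=6: ŷ = -0.2 + 2·6 = 11.8; e = 12.1 − 11.8 = 0.3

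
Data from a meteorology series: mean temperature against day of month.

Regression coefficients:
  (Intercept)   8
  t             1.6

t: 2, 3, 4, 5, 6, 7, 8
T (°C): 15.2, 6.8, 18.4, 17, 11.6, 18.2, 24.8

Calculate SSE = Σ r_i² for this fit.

SSE = 122

t=2: ŷ = 8 + 1.6·2 = 11.2; r = 15.2 − 11.2 = 4
t=3: ŷ = 8 + 1.6·3 = 12.8; r = 6.8 − 12.8 = -6
t=4: ŷ = 8 + 1.6·4 = 14.4; r = 18.4 − 14.4 = 4
t=5: ŷ = 8 + 1.6·5 = 16; r = 17 − 16 = 1
t=6: ŷ = 8 + 1.6·6 = 17.6; r = 11.6 − 17.6 = -6
t=7: ŷ = 8 + 1.6·7 = 19.2; r = 18.2 − 19.2 = -1
t=8: ŷ = 8 + 1.6·8 = 20.8; r = 24.8 − 20.8 = 4
SSE = 16 + 36 + 16 + 1 + 36 + 1 + 16 = 122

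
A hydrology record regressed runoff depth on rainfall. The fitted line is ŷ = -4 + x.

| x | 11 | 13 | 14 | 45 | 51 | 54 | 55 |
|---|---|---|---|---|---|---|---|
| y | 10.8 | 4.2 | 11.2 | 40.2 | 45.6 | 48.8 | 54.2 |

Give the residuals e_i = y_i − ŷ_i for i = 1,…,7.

3.8, -4.8, 1.2, -0.8, -1.4, -1.2, 3.2

x=11: ŷ = -4 + 11 = 7; e = 10.8 − 7 = 3.8
x=13: ŷ = -4 + 13 = 9; e = 4.2 − 9 = -4.8
x=14: ŷ = -4 + 14 = 10; e = 11.2 − 10 = 1.2
x=45: ŷ = -4 + 45 = 41; e = 40.2 − 41 = -0.8
x=51: ŷ = -4 + 51 = 47; e = 45.6 − 47 = -1.4
x=54: ŷ = -4 + 54 = 50; e = 48.8 − 50 = -1.2
x=55: ŷ = -4 + 55 = 51; e = 54.2 − 51 = 3.2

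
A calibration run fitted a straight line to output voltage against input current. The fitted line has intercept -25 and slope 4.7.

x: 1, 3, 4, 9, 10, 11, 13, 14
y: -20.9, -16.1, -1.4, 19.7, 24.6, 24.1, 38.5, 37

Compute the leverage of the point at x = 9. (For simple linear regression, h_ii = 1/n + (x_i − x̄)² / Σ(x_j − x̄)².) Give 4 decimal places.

x̄ = (1 + 3 + 4 + 9 + 10 + 11 + 13 + 14)/8 = 8.125
Σ(x − x̄)² = 50.7656 + 26.2656 + 17.0156 + 0.765625 + 3.51562 + 8.26562 + 23.7656 + 34.5156 = 164.875
h = 1/8 + (0.875)²/164.875 = 0.125 + 0.00464367 = 0.1296

h = 0.1296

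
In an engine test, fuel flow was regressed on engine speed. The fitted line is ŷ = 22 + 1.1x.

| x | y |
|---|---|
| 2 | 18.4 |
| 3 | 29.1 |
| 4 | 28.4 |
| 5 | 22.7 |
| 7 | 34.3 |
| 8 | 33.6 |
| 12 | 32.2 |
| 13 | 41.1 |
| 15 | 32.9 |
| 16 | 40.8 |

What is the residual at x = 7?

ŷ = 22 + 1.1·7 = 29.7
e = 34.3 − 29.7 = 4.6

e = 4.6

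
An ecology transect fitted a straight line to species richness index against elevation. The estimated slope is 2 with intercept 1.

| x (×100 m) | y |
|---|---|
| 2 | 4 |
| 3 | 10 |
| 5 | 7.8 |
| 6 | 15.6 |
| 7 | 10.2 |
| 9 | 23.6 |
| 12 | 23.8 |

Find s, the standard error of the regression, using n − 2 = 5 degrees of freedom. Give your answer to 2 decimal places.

s = 3.81

x=2: ŷ = 1 + 2·2 = 5; e = 4 − 5 = -1
x=3: ŷ = 1 + 2·3 = 7; e = 10 − 7 = 3
x=5: ŷ = 1 + 2·5 = 11; e = 7.8 − 11 = -3.2
x=6: ŷ = 1 + 2·6 = 13; e = 15.6 − 13 = 2.6
x=7: ŷ = 1 + 2·7 = 15; e = 10.2 − 15 = -4.8
x=9: ŷ = 1 + 2·9 = 19; e = 23.6 − 19 = 4.6
x=12: ŷ = 1 + 2·12 = 25; e = 23.8 − 25 = -1.2
SSE = 1 + 9 + 10.24 + 6.76 + 23.04 + 21.16 + 1.44 = 72.64
s = √(72.64/5) = √14.528 ≈ 3.81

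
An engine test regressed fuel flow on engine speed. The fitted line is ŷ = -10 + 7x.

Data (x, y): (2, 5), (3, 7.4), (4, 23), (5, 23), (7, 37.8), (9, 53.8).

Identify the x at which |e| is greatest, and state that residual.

x=2: ŷ = -10 + 7·2 = 4; e = 5 − 4 = 1
x=3: ŷ = -10 + 7·3 = 11; e = 7.4 − 11 = -3.6
x=4: ŷ = -10 + 7·4 = 18; e = 23 − 18 = 5
x=5: ŷ = -10 + 7·5 = 25; e = 23 − 25 = -2
x=7: ŷ = -10 + 7·7 = 39; e = 37.8 − 39 = -1.2
x=9: ŷ = -10 + 7·9 = 53; e = 53.8 − 53 = 0.8
Largest |e| is 5 at x = 4, residual 5.

x = 4, e = 5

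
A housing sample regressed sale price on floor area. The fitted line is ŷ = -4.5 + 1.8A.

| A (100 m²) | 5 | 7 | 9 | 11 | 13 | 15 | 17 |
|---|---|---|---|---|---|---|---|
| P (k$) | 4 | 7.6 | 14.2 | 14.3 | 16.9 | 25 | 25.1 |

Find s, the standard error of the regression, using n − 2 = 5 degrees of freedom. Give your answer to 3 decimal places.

s = 1.949

A=5: ŷ = -4.5 + 1.8·5 = 4.5; r = 4 − 4.5 = -0.5
A=7: ŷ = -4.5 + 1.8·7 = 8.1; r = 7.6 − 8.1 = -0.5
A=9: ŷ = -4.5 + 1.8·9 = 11.7; r = 14.2 − 11.7 = 2.5
A=11: ŷ = -4.5 + 1.8·11 = 15.3; r = 14.3 − 15.3 = -1
A=13: ŷ = -4.5 + 1.8·13 = 18.9; r = 16.9 − 18.9 = -2
A=15: ŷ = -4.5 + 1.8·15 = 22.5; r = 25 − 22.5 = 2.5
A=17: ŷ = -4.5 + 1.8·17 = 26.1; r = 25.1 − 26.1 = -1
SSE = 0.25 + 0.25 + 6.25 + 1 + 4 + 6.25 + 1 = 19
s = √(19/5) = √3.8 ≈ 1.949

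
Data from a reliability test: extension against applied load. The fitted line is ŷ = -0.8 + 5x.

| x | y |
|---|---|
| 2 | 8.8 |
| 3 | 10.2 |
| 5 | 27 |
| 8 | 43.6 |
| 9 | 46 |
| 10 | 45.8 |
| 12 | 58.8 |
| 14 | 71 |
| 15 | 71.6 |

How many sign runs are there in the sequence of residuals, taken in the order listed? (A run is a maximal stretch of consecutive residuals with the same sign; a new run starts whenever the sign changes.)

x=2: ŷ = -0.8 + 5·2 = 9.2; e = 8.8 − 9.2 = -0.4
x=3: ŷ = -0.8 + 5·3 = 14.2; e = 10.2 − 14.2 = -4
x=5: ŷ = -0.8 + 5·5 = 24.2; e = 27 − 24.2 = 2.8
x=8: ŷ = -0.8 + 5·8 = 39.2; e = 43.6 − 39.2 = 4.4
x=9: ŷ = -0.8 + 5·9 = 44.2; e = 46 − 44.2 = 1.8
x=10: ŷ = -0.8 + 5·10 = 49.2; e = 45.8 − 49.2 = -3.4
x=12: ŷ = -0.8 + 5·12 = 59.2; e = 58.8 − 59.2 = -0.4
x=14: ŷ = -0.8 + 5·14 = 69.2; e = 71 − 69.2 = 1.8
x=15: ŷ = -0.8 + 5·15 = 74.2; e = 71.6 − 74.2 = -2.6
Signs: − − + + + − − + −
Runs: −×2, +×3, −×2, +×1, −×1 → 5

5 runs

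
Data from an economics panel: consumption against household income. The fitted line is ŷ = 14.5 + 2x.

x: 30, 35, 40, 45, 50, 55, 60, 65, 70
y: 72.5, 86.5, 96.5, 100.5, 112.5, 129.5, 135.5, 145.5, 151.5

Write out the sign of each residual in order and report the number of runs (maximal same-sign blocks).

x=30: ŷ = 14.5 + 2·30 = 74.5; r = 72.5 − 74.5 = -2
x=35: ŷ = 14.5 + 2·35 = 84.5; r = 86.5 − 84.5 = 2
x=40: ŷ = 14.5 + 2·40 = 94.5; r = 96.5 − 94.5 = 2
x=45: ŷ = 14.5 + 2·45 = 104.5; r = 100.5 − 104.5 = -4
x=50: ŷ = 14.5 + 2·50 = 114.5; r = 112.5 − 114.5 = -2
x=55: ŷ = 14.5 + 2·55 = 124.5; r = 129.5 − 124.5 = 5
x=60: ŷ = 14.5 + 2·60 = 134.5; r = 135.5 − 134.5 = 1
x=65: ŷ = 14.5 + 2·65 = 144.5; r = 145.5 − 144.5 = 1
x=70: ŷ = 14.5 + 2·70 = 154.5; r = 151.5 − 154.5 = -3
Signs: − + + − − + + + −
Runs: −×1, +×2, −×2, +×3, −×1 → 5

5 runs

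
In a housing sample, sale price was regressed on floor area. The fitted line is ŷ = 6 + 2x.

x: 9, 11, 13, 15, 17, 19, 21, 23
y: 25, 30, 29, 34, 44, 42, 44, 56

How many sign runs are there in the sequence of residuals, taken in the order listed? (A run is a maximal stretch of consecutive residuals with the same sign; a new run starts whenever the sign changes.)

x=9: ŷ = 6 + 2·9 = 24; e = 25 − 24 = 1
x=11: ŷ = 6 + 2·11 = 28; e = 30 − 28 = 2
x=13: ŷ = 6 + 2·13 = 32; e = 29 − 32 = -3
x=15: ŷ = 6 + 2·15 = 36; e = 34 − 36 = -2
x=17: ŷ = 6 + 2·17 = 40; e = 44 − 40 = 4
x=19: ŷ = 6 + 2·19 = 44; e = 42 − 44 = -2
x=21: ŷ = 6 + 2·21 = 48; e = 44 − 48 = -4
x=23: ŷ = 6 + 2·23 = 52; e = 56 − 52 = 4
Signs: + + − − + − − +
Runs: +×2, −×2, +×1, −×2, +×1 → 5

5 runs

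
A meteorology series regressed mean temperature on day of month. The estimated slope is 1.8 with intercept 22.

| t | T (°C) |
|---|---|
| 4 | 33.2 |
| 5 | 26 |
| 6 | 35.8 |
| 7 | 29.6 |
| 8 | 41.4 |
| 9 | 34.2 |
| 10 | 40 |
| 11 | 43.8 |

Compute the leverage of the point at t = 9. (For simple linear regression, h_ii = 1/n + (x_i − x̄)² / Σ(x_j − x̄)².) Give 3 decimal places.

t̄ = (4 + 5 + 6 + 7 + 8 + 9 + 10 + 11)/8 = 7.5
Σ(t − t̄)² = 12.25 + 6.25 + 2.25 + 0.25 + 0.25 + 2.25 + 6.25 + 12.25 = 42
h = 1/8 + (1.5)²/42 = 0.125 + 0.0535714 = 0.179

h = 0.179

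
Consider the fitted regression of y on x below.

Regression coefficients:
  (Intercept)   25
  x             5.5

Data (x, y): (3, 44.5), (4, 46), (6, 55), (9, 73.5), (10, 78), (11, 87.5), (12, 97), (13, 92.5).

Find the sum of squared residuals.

x=3: ŷ = 25 + 5.5·3 = 41.5; r = 44.5 − 41.5 = 3
x=4: ŷ = 25 + 5.5·4 = 47; r = 46 − 47 = -1
x=6: ŷ = 25 + 5.5·6 = 58; r = 55 − 58 = -3
x=9: ŷ = 25 + 5.5·9 = 74.5; r = 73.5 − 74.5 = -1
x=10: ŷ = 25 + 5.5·10 = 80; r = 78 − 80 = -2
x=11: ŷ = 25 + 5.5·11 = 85.5; r = 87.5 − 85.5 = 2
x=12: ŷ = 25 + 5.5·12 = 91; r = 97 − 91 = 6
x=13: ŷ = 25 + 5.5·13 = 96.5; r = 92.5 − 96.5 = -4
SSE = 9 + 1 + 9 + 1 + 4 + 4 + 36 + 16 = 80

SSE = 80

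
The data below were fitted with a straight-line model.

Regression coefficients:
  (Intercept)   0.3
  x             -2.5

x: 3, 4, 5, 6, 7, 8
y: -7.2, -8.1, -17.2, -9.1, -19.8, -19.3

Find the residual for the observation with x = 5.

e = -5

ŷ = 0.3 − 2.5·5 = -12.2
e = -17.2 − (-12.2) = -5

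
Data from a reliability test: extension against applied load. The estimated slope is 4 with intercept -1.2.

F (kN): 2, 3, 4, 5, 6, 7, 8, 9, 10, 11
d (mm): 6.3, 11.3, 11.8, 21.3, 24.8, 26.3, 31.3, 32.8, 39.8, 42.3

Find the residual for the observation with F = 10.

ŷ = -1.2 + 4·10 = 38.8
e = 39.8 − 38.8 = 1

e = 1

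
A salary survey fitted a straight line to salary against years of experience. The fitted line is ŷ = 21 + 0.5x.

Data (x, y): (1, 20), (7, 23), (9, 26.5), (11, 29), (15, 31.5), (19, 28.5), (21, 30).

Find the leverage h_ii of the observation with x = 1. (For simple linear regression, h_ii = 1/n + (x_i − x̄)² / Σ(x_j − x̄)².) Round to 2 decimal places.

x̄ = (1 + 7 + 9 + 11 + 15 + 19 + 21)/7 = 11.8571
Σ(x − x̄)² = 117.878 + 23.5918 + 8.16327 + 0.734694 + 9.87755 + 51.0204 + 83.5918 = 294.857
h = 1/7 + (-10.8571)²/294.857 = 0.142857 + 0.399779 = 0.54

h = 0.54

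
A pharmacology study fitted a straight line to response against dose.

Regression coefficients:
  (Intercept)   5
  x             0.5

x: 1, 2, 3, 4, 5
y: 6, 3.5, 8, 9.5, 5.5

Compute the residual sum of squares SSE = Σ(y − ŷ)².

x=1: ŷ = 5 + 0.5·1 = 5.5; r = 6 − 5.5 = 0.5
x=2: ŷ = 5 + 0.5·2 = 6; r = 3.5 − 6 = -2.5
x=3: ŷ = 5 + 0.5·3 = 6.5; r = 8 − 6.5 = 1.5
x=4: ŷ = 5 + 0.5·4 = 7; r = 9.5 − 7 = 2.5
x=5: ŷ = 5 + 0.5·5 = 7.5; r = 5.5 − 7.5 = -2
SSE = 0.25 + 6.25 + 2.25 + 6.25 + 4 = 19

SSE = 19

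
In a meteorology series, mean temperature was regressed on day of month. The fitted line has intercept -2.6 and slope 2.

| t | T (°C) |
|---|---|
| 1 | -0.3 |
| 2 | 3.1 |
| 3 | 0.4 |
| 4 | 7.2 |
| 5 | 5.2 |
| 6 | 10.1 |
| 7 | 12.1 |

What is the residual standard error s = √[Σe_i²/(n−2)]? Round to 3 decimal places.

t=1: ŷ = -2.6 + 2·1 = -0.6; e = -0.3 − (-0.6) = 0.3
t=2: ŷ = -2.6 + 2·2 = 1.4; e = 3.1 − 1.4 = 1.7
t=3: ŷ = -2.6 + 2·3 = 3.4; e = 0.4 − 3.4 = -3
t=4: ŷ = -2.6 + 2·4 = 5.4; e = 7.2 − 5.4 = 1.8
t=5: ŷ = -2.6 + 2·5 = 7.4; e = 5.2 − 7.4 = -2.2
t=6: ŷ = -2.6 + 2·6 = 9.4; e = 10.1 − 9.4 = 0.7
t=7: ŷ = -2.6 + 2·7 = 11.4; e = 12.1 − 11.4 = 0.7
SSE = 0.09 + 2.89 + 9 + 3.24 + 4.84 + 0.49 + 0.49 = 21.04
s = √(21.04/5) = √4.208 ≈ 2.051

s = 2.051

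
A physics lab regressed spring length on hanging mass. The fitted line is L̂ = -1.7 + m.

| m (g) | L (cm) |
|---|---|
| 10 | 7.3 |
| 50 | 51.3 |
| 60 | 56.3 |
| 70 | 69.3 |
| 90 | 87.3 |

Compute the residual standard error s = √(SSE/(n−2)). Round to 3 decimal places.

s = 2.309

m=10: L̂ = -1.7 + 10 = 8.3; r = 7.3 − 8.3 = -1
m=50: L̂ = -1.7 + 50 = 48.3; r = 51.3 − 48.3 = 3
m=60: L̂ = -1.7 + 60 = 58.3; r = 56.3 − 58.3 = -2
m=70: L̂ = -1.7 + 70 = 68.3; r = 69.3 − 68.3 = 1
m=90: L̂ = -1.7 + 90 = 88.3; r = 87.3 − 88.3 = -1
SSE = 1 + 9 + 4 + 1 + 1 = 16
s = √(16/3) = √5.33333 ≈ 2.309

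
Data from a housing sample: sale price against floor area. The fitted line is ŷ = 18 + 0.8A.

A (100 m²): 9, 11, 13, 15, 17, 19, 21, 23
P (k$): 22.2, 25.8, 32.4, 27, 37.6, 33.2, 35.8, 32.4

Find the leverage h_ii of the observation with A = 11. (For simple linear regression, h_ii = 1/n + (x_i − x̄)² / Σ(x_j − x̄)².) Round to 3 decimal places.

h = 0.274

Ā = (9 + 11 + 13 + 15 + 17 + 19 + 21 + 23)/8 = 16
Σ(A − Ā)² = 49 + 25 + 9 + 1 + 1 + 9 + 25 + 49 = 168
h = 1/8 + (-5)²/168 = 0.125 + 0.14881 = 0.274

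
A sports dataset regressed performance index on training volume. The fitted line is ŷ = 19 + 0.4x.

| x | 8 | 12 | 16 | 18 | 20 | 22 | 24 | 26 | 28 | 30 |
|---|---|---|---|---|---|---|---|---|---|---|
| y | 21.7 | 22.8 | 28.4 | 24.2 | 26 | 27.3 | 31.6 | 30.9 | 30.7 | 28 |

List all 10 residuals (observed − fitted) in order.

x=8: ŷ = 19 + 0.4·8 = 22.2; r = 21.7 − 22.2 = -0.5
x=12: ŷ = 19 + 0.4·12 = 23.8; r = 22.8 − 23.8 = -1
x=16: ŷ = 19 + 0.4·16 = 25.4; r = 28.4 − 25.4 = 3
x=18: ŷ = 19 + 0.4·18 = 26.2; r = 24.2 − 26.2 = -2
x=20: ŷ = 19 + 0.4·20 = 27; r = 26 − 27 = -1
x=22: ŷ = 19 + 0.4·22 = 27.8; r = 27.3 − 27.8 = -0.5
x=24: ŷ = 19 + 0.4·24 = 28.6; r = 31.6 − 28.6 = 3
x=26: ŷ = 19 + 0.4·26 = 29.4; r = 30.9 − 29.4 = 1.5
x=28: ŷ = 19 + 0.4·28 = 30.2; r = 30.7 − 30.2 = 0.5
x=30: ŷ = 19 + 0.4·30 = 31; r = 28 − 31 = -3

-0.5, -1, 3, -2, -1, -0.5, 3, 1.5, 0.5, -3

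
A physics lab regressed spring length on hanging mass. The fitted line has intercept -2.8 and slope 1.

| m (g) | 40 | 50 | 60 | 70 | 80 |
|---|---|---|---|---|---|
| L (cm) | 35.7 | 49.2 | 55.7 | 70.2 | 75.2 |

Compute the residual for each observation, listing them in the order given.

-1.5, 2, -1.5, 3, -2

m=40: ŷ = -2.8 + 40 = 37.2; r = 35.7 − 37.2 = -1.5
m=50: ŷ = -2.8 + 50 = 47.2; r = 49.2 − 47.2 = 2
m=60: ŷ = -2.8 + 60 = 57.2; r = 55.7 − 57.2 = -1.5
m=70: ŷ = -2.8 + 70 = 67.2; r = 70.2 − 67.2 = 3
m=80: ŷ = -2.8 + 80 = 77.2; r = 75.2 − 77.2 = -2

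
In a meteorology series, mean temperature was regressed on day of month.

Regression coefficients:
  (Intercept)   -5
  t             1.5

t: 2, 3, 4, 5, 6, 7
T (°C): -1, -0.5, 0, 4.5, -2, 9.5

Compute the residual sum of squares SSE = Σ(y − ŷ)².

t=2: T̂ = -5 + 1.5·2 = -2; e = -1 − (-2) = 1
t=3: T̂ = -5 + 1.5·3 = -0.5; e = -0.5 − (-0.5) = 0
t=4: T̂ = -5 + 1.5·4 = 1; e = 0 − 1 = -1
t=5: T̂ = -5 + 1.5·5 = 2.5; e = 4.5 − 2.5 = 2
t=6: T̂ = -5 + 1.5·6 = 4; e = -2 − 4 = -6
t=7: T̂ = -5 + 1.5·7 = 5.5; e = 9.5 − 5.5 = 4
SSE = 1 + 0 + 1 + 4 + 36 + 16 = 58

SSE = 58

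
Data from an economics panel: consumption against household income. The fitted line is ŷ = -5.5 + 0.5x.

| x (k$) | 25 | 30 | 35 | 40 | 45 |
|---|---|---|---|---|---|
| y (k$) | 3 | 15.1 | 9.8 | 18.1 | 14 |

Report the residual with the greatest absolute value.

x=25: ŷ = -5.5 + 0.5·25 = 7; r = 3 − 7 = -4
x=30: ŷ = -5.5 + 0.5·30 = 9.5; r = 15.1 − 9.5 = 5.6
x=35: ŷ = -5.5 + 0.5·35 = 12; r = 9.8 − 12 = -2.2
x=40: ŷ = -5.5 + 0.5·40 = 14.5; r = 18.1 − 14.5 = 3.6
x=45: ŷ = -5.5 + 0.5·45 = 17; r = 14 − 17 = -3
Largest |r| is 5.6 at x = 30, residual 5.6.

r = 5.6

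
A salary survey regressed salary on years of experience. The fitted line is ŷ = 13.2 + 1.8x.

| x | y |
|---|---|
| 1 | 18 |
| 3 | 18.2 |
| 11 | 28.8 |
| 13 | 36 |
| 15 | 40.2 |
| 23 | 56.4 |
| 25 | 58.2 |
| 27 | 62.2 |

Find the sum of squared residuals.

x=1: ŷ = 13.2 + 1.8·1 = 15; r = 18 − 15 = 3
x=3: ŷ = 13.2 + 1.8·3 = 18.6; r = 18.2 − 18.6 = -0.4
x=11: ŷ = 13.2 + 1.8·11 = 33; r = 28.8 − 33 = -4.2
x=13: ŷ = 13.2 + 1.8·13 = 36.6; r = 36 − 36.6 = -0.6
x=15: ŷ = 13.2 + 1.8·15 = 40.2; r = 40.2 − 40.2 = 0
x=23: ŷ = 13.2 + 1.8·23 = 54.6; r = 56.4 − 54.6 = 1.8
x=25: ŷ = 13.2 + 1.8·25 = 58.2; r = 58.2 − 58.2 = 0
x=27: ŷ = 13.2 + 1.8·27 = 61.8; r = 62.2 − 61.8 = 0.4
SSE = 9 + 0.16 + 17.64 + 0.36 + 0 + 3.24 + 0 + 0.16 = 30.56

SSE = 30.56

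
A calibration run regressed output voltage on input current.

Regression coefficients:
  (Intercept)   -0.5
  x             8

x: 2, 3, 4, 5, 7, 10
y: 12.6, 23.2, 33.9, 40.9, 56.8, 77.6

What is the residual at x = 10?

ŷ = -0.5 + 8·10 = 79.5
e = 77.6 − 79.5 = -1.9

e = -1.9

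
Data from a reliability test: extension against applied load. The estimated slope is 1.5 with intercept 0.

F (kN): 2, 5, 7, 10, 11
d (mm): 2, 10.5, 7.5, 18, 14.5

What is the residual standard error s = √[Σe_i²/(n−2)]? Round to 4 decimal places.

F=2: d̂ = 1.5·2 = 3; e = 2 − 3 = -1
F=5: d̂ = 1.5·5 = 7.5; e = 10.5 − 7.5 = 3
F=7: d̂ = 1.5·7 = 10.5; e = 7.5 − 10.5 = -3
F=10: d̂ = 1.5·10 = 15; e = 18 − 15 = 3
F=11: d̂ = 1.5·11 = 16.5; e = 14.5 − 16.5 = -2
SSE = 1 + 9 + 9 + 9 + 4 = 32
s = √(32/3) = √10.6667 ≈ 3.2660

s = 3.2660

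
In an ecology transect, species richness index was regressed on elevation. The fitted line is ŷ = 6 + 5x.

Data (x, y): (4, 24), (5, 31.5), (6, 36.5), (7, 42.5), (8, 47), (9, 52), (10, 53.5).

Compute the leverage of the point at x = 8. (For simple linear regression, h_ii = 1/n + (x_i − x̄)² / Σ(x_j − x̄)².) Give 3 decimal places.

h = 0.179

x̄ = (4 + 5 + 6 + 7 + 8 + 9 + 10)/7 = 7
Σ(x − x̄)² = 9 + 4 + 1 + 0 + 1 + 4 + 9 = 28
h = 1/7 + (1)²/28 = 0.142857 + 0.0357143 = 0.179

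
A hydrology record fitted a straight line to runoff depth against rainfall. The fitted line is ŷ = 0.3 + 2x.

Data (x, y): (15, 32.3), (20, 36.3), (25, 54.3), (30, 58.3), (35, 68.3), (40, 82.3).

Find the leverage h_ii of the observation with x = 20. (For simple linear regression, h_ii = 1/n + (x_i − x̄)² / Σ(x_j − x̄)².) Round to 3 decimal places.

x̄ = (15 + 20 + 25 + 30 + 35 + 40)/6 = 27.5
Σ(x − x̄)² = 156.25 + 56.25 + 6.25 + 6.25 + 56.25 + 156.25 = 437.5
h = 1/6 + (-7.5)²/437.5 = 0.166667 + 0.128571 = 0.295

h = 0.295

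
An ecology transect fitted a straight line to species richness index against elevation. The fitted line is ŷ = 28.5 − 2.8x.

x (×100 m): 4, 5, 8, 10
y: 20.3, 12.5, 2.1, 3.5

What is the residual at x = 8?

r = -4

ŷ = 28.5 − 2.8·8 = 6.1
r = 2.1 − 6.1 = -4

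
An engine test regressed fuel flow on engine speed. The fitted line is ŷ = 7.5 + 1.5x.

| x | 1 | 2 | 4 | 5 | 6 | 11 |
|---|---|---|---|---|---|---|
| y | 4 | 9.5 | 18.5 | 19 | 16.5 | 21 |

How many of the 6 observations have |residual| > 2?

x=1: ŷ = 7.5 + 1.5·1 = 9; e = 4 − 9 = -5
x=2: ŷ = 7.5 + 1.5·2 = 10.5; e = 9.5 − 10.5 = -1
x=4: ŷ = 7.5 + 1.5·4 = 13.5; e = 18.5 − 13.5 = 5
x=5: ŷ = 7.5 + 1.5·5 = 15; e = 19 − 15 = 4
x=6: ŷ = 7.5 + 1.5·6 = 16.5; e = 16.5 − 16.5 = 0
x=11: ŷ = 7.5 + 1.5·11 = 24; e = 21 − 24 = -3
|e| > 2: x=1 (|e|=5), x=4 (|e|=5), x=5 (|e|=4), x=11 (|e|=3) → 4

4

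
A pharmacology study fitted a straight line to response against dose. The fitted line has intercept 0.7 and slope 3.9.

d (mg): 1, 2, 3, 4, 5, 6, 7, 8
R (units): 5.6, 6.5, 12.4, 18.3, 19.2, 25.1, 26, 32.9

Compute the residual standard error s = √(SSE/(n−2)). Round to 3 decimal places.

s = 1.633

d=1: R̂ = 0.7 + 3.9·1 = 4.6; e = 5.6 − 4.6 = 1
d=2: R̂ = 0.7 + 3.9·2 = 8.5; e = 6.5 − 8.5 = -2
d=3: R̂ = 0.7 + 3.9·3 = 12.4; e = 12.4 − 12.4 = 0
d=4: R̂ = 0.7 + 3.9·4 = 16.3; e = 18.3 − 16.3 = 2
d=5: R̂ = 0.7 + 3.9·5 = 20.2; e = 19.2 − 20.2 = -1
d=6: R̂ = 0.7 + 3.9·6 = 24.1; e = 25.1 − 24.1 = 1
d=7: R̂ = 0.7 + 3.9·7 = 28; e = 26 − 28 = -2
d=8: R̂ = 0.7 + 3.9·8 = 31.9; e = 32.9 − 31.9 = 1
SSE = 1 + 4 + 0 + 4 + 1 + 1 + 4 + 1 = 16
s = √(16/6) = √2.66667 ≈ 1.633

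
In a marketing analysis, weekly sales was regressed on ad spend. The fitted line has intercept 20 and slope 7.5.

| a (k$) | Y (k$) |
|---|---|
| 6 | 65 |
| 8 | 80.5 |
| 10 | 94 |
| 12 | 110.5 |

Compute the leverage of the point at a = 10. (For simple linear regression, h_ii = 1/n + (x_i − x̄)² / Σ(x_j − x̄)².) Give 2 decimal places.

h = 0.30

ā = (6 + 8 + 10 + 12)/4 = 9
Σ(a − ā)² = 9 + 1 + 1 + 9 = 20
h = 1/4 + (1)²/20 = 0.25 + 0.05 = 0.30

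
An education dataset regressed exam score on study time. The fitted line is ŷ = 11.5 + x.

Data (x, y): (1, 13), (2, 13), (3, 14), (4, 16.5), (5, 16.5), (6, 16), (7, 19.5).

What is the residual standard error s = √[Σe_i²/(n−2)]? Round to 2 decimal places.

s = 1.00

x=1: ŷ = 11.5 + 1 = 12.5; e = 13 − 12.5 = 0.5
x=2: ŷ = 11.5 + 2 = 13.5; e = 13 − 13.5 = -0.5
x=3: ŷ = 11.5 + 3 = 14.5; e = 14 − 14.5 = -0.5
x=4: ŷ = 11.5 + 4 = 15.5; e = 16.5 − 15.5 = 1
x=5: ŷ = 11.5 + 5 = 16.5; e = 16.5 − 16.5 = 0
x=6: ŷ = 11.5 + 6 = 17.5; e = 16 − 17.5 = -1.5
x=7: ŷ = 11.5 + 7 = 18.5; e = 19.5 − 18.5 = 1
SSE = 0.25 + 0.25 + 0.25 + 1 + 0 + 2.25 + 1 = 5
s = √(5/5) = √1 ≈ 1.00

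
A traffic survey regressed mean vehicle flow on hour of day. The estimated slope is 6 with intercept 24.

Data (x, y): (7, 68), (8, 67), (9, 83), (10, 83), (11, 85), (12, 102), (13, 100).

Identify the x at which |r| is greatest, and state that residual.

x=7: ŷ = 24 + 6·7 = 66; r = 68 − 66 = 2
x=8: ŷ = 24 + 6·8 = 72; r = 67 − 72 = -5
x=9: ŷ = 24 + 6·9 = 78; r = 83 − 78 = 5
x=10: ŷ = 24 + 6·10 = 84; r = 83 − 84 = -1
x=11: ŷ = 24 + 6·11 = 90; r = 85 − 90 = -5
x=12: ŷ = 24 + 6·12 = 96; r = 102 − 96 = 6
x=13: ŷ = 24 + 6·13 = 102; r = 100 − 102 = -2
Largest |r| is 6 at x = 12, residual 6.

x = 12, r = 6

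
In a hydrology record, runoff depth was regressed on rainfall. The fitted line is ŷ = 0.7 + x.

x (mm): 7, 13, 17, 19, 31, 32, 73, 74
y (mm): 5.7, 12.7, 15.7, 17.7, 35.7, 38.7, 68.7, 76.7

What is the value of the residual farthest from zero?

x=7: ŷ = 0.7 + 7 = 7.7; r = 5.7 − 7.7 = -2
x=13: ŷ = 0.7 + 13 = 13.7; r = 12.7 − 13.7 = -1
x=17: ŷ = 0.7 + 17 = 17.7; r = 15.7 − 17.7 = -2
x=19: ŷ = 0.7 + 19 = 19.7; r = 17.7 − 19.7 = -2
x=31: ŷ = 0.7 + 31 = 31.7; r = 35.7 − 31.7 = 4
x=32: ŷ = 0.7 + 32 = 32.7; r = 38.7 − 32.7 = 6
x=73: ŷ = 0.7 + 73 = 73.7; r = 68.7 − 73.7 = -5
x=74: ŷ = 0.7 + 74 = 74.7; r = 76.7 − 74.7 = 2
Largest |r| is 6 at x = 32, residual 6.

r = 6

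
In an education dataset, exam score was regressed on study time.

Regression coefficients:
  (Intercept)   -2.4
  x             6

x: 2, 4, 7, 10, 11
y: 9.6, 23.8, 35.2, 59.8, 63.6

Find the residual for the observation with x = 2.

ŷ = -2.4 + 6·2 = 9.6
r = 9.6 − 9.6 = 0

r = 0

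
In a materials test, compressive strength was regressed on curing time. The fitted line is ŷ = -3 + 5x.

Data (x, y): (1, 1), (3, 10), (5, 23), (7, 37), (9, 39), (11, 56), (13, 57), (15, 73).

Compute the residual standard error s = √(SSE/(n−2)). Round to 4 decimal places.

x=1: ŷ = -3 + 5·1 = 2; e = 1 − 2 = -1
x=3: ŷ = -3 + 5·3 = 12; e = 10 − 12 = -2
x=5: ŷ = -3 + 5·5 = 22; e = 23 − 22 = 1
x=7: ŷ = -3 + 5·7 = 32; e = 37 − 32 = 5
x=9: ŷ = -3 + 5·9 = 42; e = 39 − 42 = -3
x=11: ŷ = -3 + 5·11 = 52; e = 56 − 52 = 4
x=13: ŷ = -3 + 5·13 = 62; e = 57 − 62 = -5
x=15: ŷ = -3 + 5·15 = 72; e = 73 − 72 = 1
SSE = 1 + 4 + 1 + 25 + 9 + 16 + 25 + 1 = 82
s = √(82/6) = √13.6667 ≈ 3.6968

s = 3.6968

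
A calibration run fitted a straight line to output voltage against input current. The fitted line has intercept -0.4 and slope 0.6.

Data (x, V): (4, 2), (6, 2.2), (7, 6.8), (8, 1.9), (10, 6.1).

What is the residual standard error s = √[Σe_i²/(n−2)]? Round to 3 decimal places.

x=4: V̂ = -0.4 + 0.6·4 = 2; e = 2 − 2 = 0
x=6: V̂ = -0.4 + 0.6·6 = 3.2; e = 2.2 − 3.2 = -1
x=7: V̂ = -0.4 + 0.6·7 = 3.8; e = 6.8 − 3.8 = 3
x=8: V̂ = -0.4 + 0.6·8 = 4.4; e = 1.9 − 4.4 = -2.5
x=10: V̂ = -0.4 + 0.6·10 = 5.6; e = 6.1 − 5.6 = 0.5
SSE = 0 + 1 + 9 + 6.25 + 0.25 = 16.5
s = √(16.5/3) = √5.5 ≈ 2.345

s = 2.345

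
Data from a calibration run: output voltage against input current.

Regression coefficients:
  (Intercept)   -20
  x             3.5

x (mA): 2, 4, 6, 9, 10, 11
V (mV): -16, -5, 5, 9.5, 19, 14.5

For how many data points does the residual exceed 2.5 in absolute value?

4

x=2: ŷ = -20 + 3.5·2 = -13; e = -16 − (-13) = -3
x=4: ŷ = -20 + 3.5·4 = -6; e = -5 − (-6) = 1
x=6: ŷ = -20 + 3.5·6 = 1; e = 5 − 1 = 4
x=9: ŷ = -20 + 3.5·9 = 11.5; e = 9.5 − 11.5 = -2
x=10: ŷ = -20 + 3.5·10 = 15; e = 19 − 15 = 4
x=11: ŷ = -20 + 3.5·11 = 18.5; e = 14.5 − 18.5 = -4
|e| > 2.5: x=2 (|e|=3), x=6 (|e|=4), x=10 (|e|=4), x=11 (|e|=4) → 4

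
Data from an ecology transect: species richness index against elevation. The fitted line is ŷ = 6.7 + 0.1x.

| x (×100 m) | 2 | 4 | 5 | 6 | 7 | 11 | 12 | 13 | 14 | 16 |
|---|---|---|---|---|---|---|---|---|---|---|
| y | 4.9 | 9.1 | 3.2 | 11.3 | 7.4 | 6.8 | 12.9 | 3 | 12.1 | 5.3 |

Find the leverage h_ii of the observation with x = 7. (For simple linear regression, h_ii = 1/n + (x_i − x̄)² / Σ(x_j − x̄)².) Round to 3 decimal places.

h = 0.119

x̄ = (2 + 4 + 5 + 6 + 7 + 11 + 12 + 13 + 14 + 16)/10 = 9
Σ(x − x̄)² = 49 + 25 + 16 + 9 + 4 + 4 + 9 + 16 + 25 + 49 = 206
h = 1/10 + (-2)²/206 = 0.1 + 0.0194175 = 0.119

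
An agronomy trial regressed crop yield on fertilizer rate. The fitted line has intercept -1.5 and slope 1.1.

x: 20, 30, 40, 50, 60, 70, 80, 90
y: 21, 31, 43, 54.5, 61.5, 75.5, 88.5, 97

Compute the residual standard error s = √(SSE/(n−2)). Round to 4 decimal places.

s = 1.5811

x=20: ŷ = -1.5 + 1.1·20 = 20.5; e = 21 − 20.5 = 0.5
x=30: ŷ = -1.5 + 1.1·30 = 31.5; e = 31 − 31.5 = -0.5
x=40: ŷ = -1.5 + 1.1·40 = 42.5; e = 43 − 42.5 = 0.5
x=50: ŷ = -1.5 + 1.1·50 = 53.5; e = 54.5 − 53.5 = 1
x=60: ŷ = -1.5 + 1.1·60 = 64.5; e = 61.5 − 64.5 = -3
x=70: ŷ = -1.5 + 1.1·70 = 75.5; e = 75.5 − 75.5 = 0
x=80: ŷ = -1.5 + 1.1·80 = 86.5; e = 88.5 − 86.5 = 2
x=90: ŷ = -1.5 + 1.1·90 = 97.5; e = 97 − 97.5 = -0.5
SSE = 0.25 + 0.25 + 0.25 + 1 + 9 + 0 + 4 + 0.25 = 15
s = √(15/6) = √2.5 ≈ 1.5811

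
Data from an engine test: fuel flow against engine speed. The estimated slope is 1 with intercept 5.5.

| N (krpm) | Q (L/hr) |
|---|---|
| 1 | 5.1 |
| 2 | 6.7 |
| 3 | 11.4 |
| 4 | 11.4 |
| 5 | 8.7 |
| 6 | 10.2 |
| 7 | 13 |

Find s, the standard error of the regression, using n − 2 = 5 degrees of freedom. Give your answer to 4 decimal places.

s = 1.9900

N=1: Q̂ = 5.5 + 1 = 6.5; e = 5.1 − 6.5 = -1.4
N=2: Q̂ = 5.5 + 2 = 7.5; e = 6.7 − 7.5 = -0.8
N=3: Q̂ = 5.5 + 3 = 8.5; e = 11.4 − 8.5 = 2.9
N=4: Q̂ = 5.5 + 4 = 9.5; e = 11.4 − 9.5 = 1.9
N=5: Q̂ = 5.5 + 5 = 10.5; e = 8.7 − 10.5 = -1.8
N=6: Q̂ = 5.5 + 6 = 11.5; e = 10.2 − 11.5 = -1.3
N=7: Q̂ = 5.5 + 7 = 12.5; e = 13 − 12.5 = 0.5
SSE = 1.96 + 0.64 + 8.41 + 3.61 + 3.24 + 1.69 + 0.25 = 19.8
s = √(19.8/5) = √3.96 ≈ 1.9900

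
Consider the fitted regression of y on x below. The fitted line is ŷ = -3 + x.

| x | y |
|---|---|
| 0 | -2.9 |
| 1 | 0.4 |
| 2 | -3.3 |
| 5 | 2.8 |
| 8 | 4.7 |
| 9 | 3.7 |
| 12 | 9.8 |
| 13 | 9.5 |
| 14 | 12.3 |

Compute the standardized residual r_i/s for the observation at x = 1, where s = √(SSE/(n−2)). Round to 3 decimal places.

x=0: ŷ = -3 + 0 = -3; r = -2.9 − (-3) = 0.1
x=1: ŷ = -3 + 1 = -2; r = 0.4 − (-2) = 2.4
x=2: ŷ = -3 + 2 = -1; r = -3.3 − (-1) = -2.3
x=5: ŷ = -3 + 5 = 2; r = 2.8 − 2 = 0.8
x=8: ŷ = -3 + 8 = 5; r = 4.7 − 5 = -0.3
x=9: ŷ = -3 + 9 = 6; r = 3.7 − 6 = -2.3
x=12: ŷ = -3 + 12 = 9; r = 9.8 − 9 = 0.8
x=13: ŷ = -3 + 13 = 10; r = 9.5 − 10 = -0.5
x=14: ŷ = -3 + 14 = 11; r = 12.3 − 11 = 1.3
SSE = 0.01 + 5.76 + 5.29 + 0.64 + 0.09 + 5.29 + 0.64 + 0.25 + 1.69 = 19.66
s = √(19.66/7) = 1.67588
r/s = 2.4 / 1.67588 = 1.432

1.432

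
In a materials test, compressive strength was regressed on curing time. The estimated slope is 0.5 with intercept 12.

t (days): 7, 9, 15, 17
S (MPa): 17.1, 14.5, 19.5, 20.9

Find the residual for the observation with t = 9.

Ŝ = 12 + 0.5·9 = 16.5
e = 14.5 − 16.5 = -2

e = -2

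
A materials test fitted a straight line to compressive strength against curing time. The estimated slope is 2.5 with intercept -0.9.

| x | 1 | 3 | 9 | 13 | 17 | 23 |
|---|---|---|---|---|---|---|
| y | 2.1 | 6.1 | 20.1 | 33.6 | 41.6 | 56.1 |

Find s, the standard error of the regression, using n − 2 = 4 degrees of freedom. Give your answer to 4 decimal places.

s = 1.3229

x=1: ŷ = -0.9 + 2.5·1 = 1.6; r = 2.1 − 1.6 = 0.5
x=3: ŷ = -0.9 + 2.5·3 = 6.6; r = 6.1 − 6.6 = -0.5
x=9: ŷ = -0.9 + 2.5·9 = 21.6; r = 20.1 − 21.6 = -1.5
x=13: ŷ = -0.9 + 2.5·13 = 31.6; r = 33.6 − 31.6 = 2
x=17: ŷ = -0.9 + 2.5·17 = 41.6; r = 41.6 − 41.6 = 0
x=23: ŷ = -0.9 + 2.5·23 = 56.6; r = 56.1 − 56.6 = -0.5
SSE = 0.25 + 0.25 + 2.25 + 4 + 0 + 0.25 = 7
s = √(7/4) = √1.75 ≈ 1.3229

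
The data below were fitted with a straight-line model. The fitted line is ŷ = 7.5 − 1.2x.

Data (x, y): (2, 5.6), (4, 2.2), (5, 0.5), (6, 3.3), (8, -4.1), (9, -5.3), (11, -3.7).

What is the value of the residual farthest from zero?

e = 3

x=2: ŷ = 7.5 − 1.2·2 = 5.1; e = 5.6 − 5.1 = 0.5
x=4: ŷ = 7.5 − 1.2·4 = 2.7; e = 2.2 − 2.7 = -0.5
x=5: ŷ = 7.5 − 1.2·5 = 1.5; e = 0.5 − 1.5 = -1
x=6: ŷ = 7.5 − 1.2·6 = 0.3; e = 3.3 − 0.3 = 3
x=8: ŷ = 7.5 − 1.2·8 = -2.1; e = -4.1 − (-2.1) = -2
x=9: ŷ = 7.5 − 1.2·9 = -3.3; e = -5.3 − (-3.3) = -2
x=11: ŷ = 7.5 − 1.2·11 = -5.7; e = -3.7 − (-5.7) = 2
Largest |e| is 3 at x = 6, residual 3.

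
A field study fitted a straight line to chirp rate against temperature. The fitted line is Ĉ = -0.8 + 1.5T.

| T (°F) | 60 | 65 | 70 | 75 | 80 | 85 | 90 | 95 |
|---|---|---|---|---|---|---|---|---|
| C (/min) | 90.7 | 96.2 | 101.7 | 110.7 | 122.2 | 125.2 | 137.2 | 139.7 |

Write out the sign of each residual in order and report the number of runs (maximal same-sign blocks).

T=60: Ĉ = -0.8 + 1.5·60 = 89.2; e = 90.7 − 89.2 = 1.5
T=65: Ĉ = -0.8 + 1.5·65 = 96.7; e = 96.2 − 96.7 = -0.5
T=70: Ĉ = -0.8 + 1.5·70 = 104.2; e = 101.7 − 104.2 = -2.5
T=75: Ĉ = -0.8 + 1.5·75 = 111.7; e = 110.7 − 111.7 = -1
T=80: Ĉ = -0.8 + 1.5·80 = 119.2; e = 122.2 − 119.2 = 3
T=85: Ĉ = -0.8 + 1.5·85 = 126.7; e = 125.2 − 126.7 = -1.5
T=90: Ĉ = -0.8 + 1.5·90 = 134.2; e = 137.2 − 134.2 = 3
T=95: Ĉ = -0.8 + 1.5·95 = 141.7; e = 139.7 − 141.7 = -2
Signs: + − − − + − + −
Runs: +×1, −×3, +×1, −×1, +×1, −×1 → 6

6 runs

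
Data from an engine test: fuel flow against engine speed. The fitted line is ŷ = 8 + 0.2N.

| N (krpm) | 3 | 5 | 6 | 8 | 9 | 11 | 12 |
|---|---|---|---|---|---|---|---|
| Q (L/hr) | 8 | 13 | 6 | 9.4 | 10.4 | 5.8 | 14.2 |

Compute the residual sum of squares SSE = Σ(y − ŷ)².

N=3: ŷ = 8 + 0.2·3 = 8.6; e = 8 − 8.6 = -0.6
N=5: ŷ = 8 + 0.2·5 = 9; e = 13 − 9 = 4
N=6: ŷ = 8 + 0.2·6 = 9.2; e = 6 − 9.2 = -3.2
N=8: ŷ = 8 + 0.2·8 = 9.6; e = 9.4 − 9.6 = -0.2
N=9: ŷ = 8 + 0.2·9 = 9.8; e = 10.4 − 9.8 = 0.6
N=11: ŷ = 8 + 0.2·11 = 10.2; e = 5.8 − 10.2 = -4.4
N=12: ŷ = 8 + 0.2·12 = 10.4; e = 14.2 − 10.4 = 3.8
SSE = 0.36 + 16 + 10.24 + 0.04 + 0.36 + 19.36 + 14.44 = 60.8

SSE = 60.8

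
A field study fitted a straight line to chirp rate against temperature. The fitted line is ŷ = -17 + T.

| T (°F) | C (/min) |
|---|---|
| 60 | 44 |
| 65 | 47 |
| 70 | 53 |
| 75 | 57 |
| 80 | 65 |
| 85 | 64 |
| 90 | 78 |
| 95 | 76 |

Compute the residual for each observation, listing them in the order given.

1, -1, 0, -1, 2, -4, 5, -2

T=60: ŷ = -17 + 60 = 43; e = 44 − 43 = 1
T=65: ŷ = -17 + 65 = 48; e = 47 − 48 = -1
T=70: ŷ = -17 + 70 = 53; e = 53 − 53 = 0
T=75: ŷ = -17 + 75 = 58; e = 57 − 58 = -1
T=80: ŷ = -17 + 80 = 63; e = 65 − 63 = 2
T=85: ŷ = -17 + 85 = 68; e = 64 − 68 = -4
T=90: ŷ = -17 + 90 = 73; e = 78 − 73 = 5
T=95: ŷ = -17 + 95 = 78; e = 76 − 78 = -2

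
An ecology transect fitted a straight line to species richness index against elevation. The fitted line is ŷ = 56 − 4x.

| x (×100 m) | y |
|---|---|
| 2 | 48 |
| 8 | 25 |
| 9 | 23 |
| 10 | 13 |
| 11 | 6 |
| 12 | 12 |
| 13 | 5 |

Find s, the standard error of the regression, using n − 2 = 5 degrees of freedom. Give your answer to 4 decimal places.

s = 3.7947

x=2: ŷ = 56 − 4·2 = 48; r = 48 − 48 = 0
x=8: ŷ = 56 − 4·8 = 24; r = 25 − 24 = 1
x=9: ŷ = 56 − 4·9 = 20; r = 23 − 20 = 3
x=10: ŷ = 56 − 4·10 = 16; r = 13 − 16 = -3
x=11: ŷ = 56 − 4·11 = 12; r = 6 − 12 = -6
x=12: ŷ = 56 − 4·12 = 8; r = 12 − 8 = 4
x=13: ŷ = 56 − 4·13 = 4; r = 5 − 4 = 1
SSE = 0 + 1 + 9 + 9 + 36 + 16 + 1 = 72
s = √(72/5) = √14.4 ≈ 3.7947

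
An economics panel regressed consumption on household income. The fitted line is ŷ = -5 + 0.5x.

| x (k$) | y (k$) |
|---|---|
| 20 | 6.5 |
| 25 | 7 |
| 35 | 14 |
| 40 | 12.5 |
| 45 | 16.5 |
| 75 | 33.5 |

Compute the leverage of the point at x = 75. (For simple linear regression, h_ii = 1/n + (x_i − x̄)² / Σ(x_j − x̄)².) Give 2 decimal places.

x̄ = (20 + 25 + 35 + 40 + 45 + 75)/6 = 40
Σ(x − x̄)² = 400 + 225 + 25 + 0 + 25 + 1225 = 1900
h = 1/6 + (35)²/1900 = 0.166667 + 0.644737 = 0.81

h = 0.81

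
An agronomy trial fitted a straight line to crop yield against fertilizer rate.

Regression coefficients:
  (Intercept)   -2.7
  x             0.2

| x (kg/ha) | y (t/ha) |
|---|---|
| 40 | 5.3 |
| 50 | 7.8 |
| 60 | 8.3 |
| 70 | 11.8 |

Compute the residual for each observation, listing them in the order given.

x=40: ŷ = -2.7 + 0.2·40 = 5.3; e = 5.3 − 5.3 = 0
x=50: ŷ = -2.7 + 0.2·50 = 7.3; e = 7.8 − 7.3 = 0.5
x=60: ŷ = -2.7 + 0.2·60 = 9.3; e = 8.3 − 9.3 = -1
x=70: ŷ = -2.7 + 0.2·70 = 11.3; e = 11.8 − 11.3 = 0.5

0, 0.5, -1, 0.5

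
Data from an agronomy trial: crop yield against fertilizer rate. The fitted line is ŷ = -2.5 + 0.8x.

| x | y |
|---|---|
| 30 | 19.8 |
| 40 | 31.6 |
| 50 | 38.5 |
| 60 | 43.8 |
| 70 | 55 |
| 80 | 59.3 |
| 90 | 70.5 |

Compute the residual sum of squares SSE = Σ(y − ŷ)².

SSE = 19.28

x=30: ŷ = -2.5 + 0.8·30 = 21.5; r = 19.8 − 21.5 = -1.7
x=40: ŷ = -2.5 + 0.8·40 = 29.5; r = 31.6 − 29.5 = 2.1
x=50: ŷ = -2.5 + 0.8·50 = 37.5; r = 38.5 − 37.5 = 1
x=60: ŷ = -2.5 + 0.8·60 = 45.5; r = 43.8 − 45.5 = -1.7
x=70: ŷ = -2.5 + 0.8·70 = 53.5; r = 55 − 53.5 = 1.5
x=80: ŷ = -2.5 + 0.8·80 = 61.5; r = 59.3 − 61.5 = -2.2
x=90: ŷ = -2.5 + 0.8·90 = 69.5; r = 70.5 − 69.5 = 1
SSE = 2.89 + 4.41 + 1 + 2.89 + 2.25 + 4.84 + 1 = 19.28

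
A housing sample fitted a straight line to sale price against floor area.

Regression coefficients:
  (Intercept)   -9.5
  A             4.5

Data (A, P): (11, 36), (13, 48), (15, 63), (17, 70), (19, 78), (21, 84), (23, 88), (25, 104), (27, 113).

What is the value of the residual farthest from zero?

A=11: P̂ = -9.5 + 4.5·11 = 40; r = 36 − 40 = -4
A=13: P̂ = -9.5 + 4.5·13 = 49; r = 48 − 49 = -1
A=15: P̂ = -9.5 + 4.5·15 = 58; r = 63 − 58 = 5
A=17: P̂ = -9.5 + 4.5·17 = 67; r = 70 − 67 = 3
A=19: P̂ = -9.5 + 4.5·19 = 76; r = 78 − 76 = 2
A=21: P̂ = -9.5 + 4.5·21 = 85; r = 84 − 85 = -1
A=23: P̂ = -9.5 + 4.5·23 = 94; r = 88 − 94 = -6
A=25: P̂ = -9.5 + 4.5·25 = 103; r = 104 − 103 = 1
A=27: P̂ = -9.5 + 4.5·27 = 112; r = 113 − 112 = 1
Largest |r| is 6 at A = 23, residual -6.

r = -6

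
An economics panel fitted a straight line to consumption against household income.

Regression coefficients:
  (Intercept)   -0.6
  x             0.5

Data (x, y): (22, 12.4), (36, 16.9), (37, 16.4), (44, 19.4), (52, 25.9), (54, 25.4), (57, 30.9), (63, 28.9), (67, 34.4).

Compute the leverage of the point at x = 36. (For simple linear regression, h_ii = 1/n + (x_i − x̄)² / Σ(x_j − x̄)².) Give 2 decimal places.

x̄ = (22 + 36 + 37 + 44 + 52 + 54 + 57 + 63 + 67)/9 = 48
Σ(x − x̄)² = 676 + 144 + 121 + 16 + 16 + 36 + 81 + 225 + 361 = 1676
h = 1/9 + (-12)²/1676 = 0.111111 + 0.0859189 = 0.20

h = 0.20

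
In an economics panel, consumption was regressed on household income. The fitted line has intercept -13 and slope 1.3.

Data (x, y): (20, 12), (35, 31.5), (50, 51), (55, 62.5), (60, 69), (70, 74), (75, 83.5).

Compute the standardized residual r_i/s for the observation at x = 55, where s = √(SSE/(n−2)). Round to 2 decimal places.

1.24

x=20: ŷ = -13 + 1.3·20 = 13; r = 12 − 13 = -1
x=35: ŷ = -13 + 1.3·35 = 32.5; r = 31.5 − 32.5 = -1
x=50: ŷ = -13 + 1.3·50 = 52; r = 51 − 52 = -1
x=55: ŷ = -13 + 1.3·55 = 58.5; r = 62.5 − 58.5 = 4
x=60: ŷ = -13 + 1.3·60 = 65; r = 69 − 65 = 4
x=70: ŷ = -13 + 1.3·70 = 78; r = 74 − 78 = -4
x=75: ŷ = -13 + 1.3·75 = 84.5; r = 83.5 − 84.5 = -1
SSE = 1 + 1 + 1 + 16 + 16 + 16 + 1 = 52
s = √(52/5) = 3.2249
r/s = 4 / 3.2249 = 1.24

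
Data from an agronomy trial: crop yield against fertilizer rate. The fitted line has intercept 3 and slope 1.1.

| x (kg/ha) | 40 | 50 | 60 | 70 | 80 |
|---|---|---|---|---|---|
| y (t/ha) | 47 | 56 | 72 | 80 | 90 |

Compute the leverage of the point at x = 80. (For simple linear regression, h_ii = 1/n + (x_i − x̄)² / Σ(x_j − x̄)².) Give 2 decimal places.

x̄ = (40 + 50 + 60 + 70 + 80)/5 = 60
Σ(x − x̄)² = 400 + 100 + 0 + 100 + 400 = 1000
h = 1/5 + (20)²/1000 = 0.2 + 0.4 = 0.60

h = 0.60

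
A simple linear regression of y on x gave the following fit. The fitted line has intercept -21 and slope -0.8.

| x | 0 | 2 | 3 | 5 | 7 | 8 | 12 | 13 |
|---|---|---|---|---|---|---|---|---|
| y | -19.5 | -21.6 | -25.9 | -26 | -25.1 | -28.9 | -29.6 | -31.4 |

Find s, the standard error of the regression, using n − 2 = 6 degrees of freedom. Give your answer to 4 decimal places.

s = 1.6330

x=0: ŷ = -21 − 0.8·0 = -21; e = -19.5 − (-21) = 1.5
x=2: ŷ = -21 − 0.8·2 = -22.6; e = -21.6 − (-22.6) = 1
x=3: ŷ = -21 − 0.8·3 = -23.4; e = -25.9 − (-23.4) = -2.5
x=5: ŷ = -21 − 0.8·5 = -25; e = -26 − (-25) = -1
x=7: ŷ = -21 − 0.8·7 = -26.6; e = -25.1 − (-26.6) = 1.5
x=8: ŷ = -21 − 0.8·8 = -27.4; e = -28.9 − (-27.4) = -1.5
x=12: ŷ = -21 − 0.8·12 = -30.6; e = -29.6 − (-30.6) = 1
x=13: ŷ = -21 − 0.8·13 = -31.4; e = -31.4 − (-31.4) = 0
SSE = 2.25 + 1 + 6.25 + 1 + 2.25 + 2.25 + 1 + 0 = 16
s = √(16/6) = √2.66667 ≈ 1.6330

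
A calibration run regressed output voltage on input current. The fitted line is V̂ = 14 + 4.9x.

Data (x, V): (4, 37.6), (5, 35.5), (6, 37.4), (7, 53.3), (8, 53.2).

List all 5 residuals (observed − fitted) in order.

x=4: V̂ = 14 + 4.9·4 = 33.6; r = 37.6 − 33.6 = 4
x=5: V̂ = 14 + 4.9·5 = 38.5; r = 35.5 − 38.5 = -3
x=6: V̂ = 14 + 4.9·6 = 43.4; r = 37.4 − 43.4 = -6
x=7: V̂ = 14 + 4.9·7 = 48.3; r = 53.3 − 48.3 = 5
x=8: V̂ = 14 + 4.9·8 = 53.2; r = 53.2 − 53.2 = 0

4, -3, -6, 5, 0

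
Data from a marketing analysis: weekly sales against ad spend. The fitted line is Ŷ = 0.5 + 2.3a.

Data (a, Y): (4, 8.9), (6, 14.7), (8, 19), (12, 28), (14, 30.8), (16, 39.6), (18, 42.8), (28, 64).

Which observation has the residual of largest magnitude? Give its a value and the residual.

a = 16, e = 2.3

a=4: Ŷ = 0.5 + 2.3·4 = 9.7; e = 8.9 − 9.7 = -0.8
a=6: Ŷ = 0.5 + 2.3·6 = 14.3; e = 14.7 − 14.3 = 0.4
a=8: Ŷ = 0.5 + 2.3·8 = 18.9; e = 19 − 18.9 = 0.1
a=12: Ŷ = 0.5 + 2.3·12 = 28.1; e = 28 − 28.1 = -0.1
a=14: Ŷ = 0.5 + 2.3·14 = 32.7; e = 30.8 − 32.7 = -1.9
a=16: Ŷ = 0.5 + 2.3·16 = 37.3; e = 39.6 − 37.3 = 2.3
a=18: Ŷ = 0.5 + 2.3·18 = 41.9; e = 42.8 − 41.9 = 0.9
a=28: Ŷ = 0.5 + 2.3·28 = 64.9; e = 64 − 64.9 = -0.9
Largest |e| is 2.3 at a = 16, residual 2.3.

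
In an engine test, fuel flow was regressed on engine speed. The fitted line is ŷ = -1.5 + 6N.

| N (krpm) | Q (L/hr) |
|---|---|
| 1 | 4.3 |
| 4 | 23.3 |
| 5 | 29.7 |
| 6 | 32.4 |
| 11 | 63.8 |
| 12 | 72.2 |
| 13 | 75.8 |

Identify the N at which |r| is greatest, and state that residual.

N = 6, r = -2.1

N=1: ŷ = -1.5 + 6·1 = 4.5; r = 4.3 − 4.5 = -0.2
N=4: ŷ = -1.5 + 6·4 = 22.5; r = 23.3 − 22.5 = 0.8
N=5: ŷ = -1.5 + 6·5 = 28.5; r = 29.7 − 28.5 = 1.2
N=6: ŷ = -1.5 + 6·6 = 34.5; r = 32.4 − 34.5 = -2.1
N=11: ŷ = -1.5 + 6·11 = 64.5; r = 63.8 − 64.5 = -0.7
N=12: ŷ = -1.5 + 6·12 = 70.5; r = 72.2 − 70.5 = 1.7
N=13: ŷ = -1.5 + 6·13 = 76.5; r = 75.8 − 76.5 = -0.7
Largest |r| is 2.1 at N = 6, residual -2.1.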